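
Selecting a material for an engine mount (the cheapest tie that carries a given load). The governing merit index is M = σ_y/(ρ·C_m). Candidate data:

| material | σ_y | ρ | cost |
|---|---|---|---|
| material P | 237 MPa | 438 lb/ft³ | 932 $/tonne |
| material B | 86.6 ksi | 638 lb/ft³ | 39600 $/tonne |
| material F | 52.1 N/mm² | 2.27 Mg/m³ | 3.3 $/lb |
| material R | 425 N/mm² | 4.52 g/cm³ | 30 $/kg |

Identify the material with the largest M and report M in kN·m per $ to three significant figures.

material P, M = 36.2 kN·m per $

Convert each candidate to consistent units, then evaluate M:
  material P: σ_y = 237.0 MPa, ρ = 7016 kg/m³, cost = 0.9320 $/kg
  material B: σ_y = 597.1 MPa, ρ = 10220 kg/m³, cost = 39.60 $/kg
  material F: σ_y = 52.10 MPa, ρ = 2270 kg/m³, cost = 7.275 $/kg
  material R: σ_y = 425.0 MPa, ρ = 4520 kg/m³, cost = 30.00 $/kg
  material P: M = 36.2 kN·m per $
  material F: M = 3.15 kN·m per $
  material R: M = 3.13 kN·m per $
  material B: M = 1.48 kN·m per $
The maximum is for material P.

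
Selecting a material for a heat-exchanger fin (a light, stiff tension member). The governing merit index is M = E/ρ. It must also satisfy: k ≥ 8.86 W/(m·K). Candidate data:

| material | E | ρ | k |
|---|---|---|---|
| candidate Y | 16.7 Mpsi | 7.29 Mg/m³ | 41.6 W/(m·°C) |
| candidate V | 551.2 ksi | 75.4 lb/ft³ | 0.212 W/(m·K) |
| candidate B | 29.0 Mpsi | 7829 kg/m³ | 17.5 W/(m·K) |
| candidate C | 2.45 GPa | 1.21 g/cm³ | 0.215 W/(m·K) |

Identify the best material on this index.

Screen on constraints: k ≥ 8.86 W/(m·K). Survivors: candidate Y, candidate B.
Convert each candidate to consistent units, then evaluate M:
  candidate Y: E = 115.1 GPa, ρ = 7290 kg/m³
  candidate B: E = 199.9 GPa, ρ = 7829 kg/m³
  candidate B: M = 25.5 MN·m/kg
  candidate Y: M = 15.8 MN·m/kg
Candidate B has the largest M.

candidate B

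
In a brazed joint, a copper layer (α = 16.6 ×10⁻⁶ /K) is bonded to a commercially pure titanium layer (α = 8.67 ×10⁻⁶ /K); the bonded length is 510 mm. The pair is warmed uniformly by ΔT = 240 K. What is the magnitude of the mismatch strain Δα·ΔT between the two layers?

Δα = |16.6 − 8.67|×10⁻⁶/K = 7.93×10⁻⁶/K.
Mismatch strain = Δα·ΔT = 7.93×10⁻⁶ × 240.0 = 1.90×10⁻³.

1.90×10⁻³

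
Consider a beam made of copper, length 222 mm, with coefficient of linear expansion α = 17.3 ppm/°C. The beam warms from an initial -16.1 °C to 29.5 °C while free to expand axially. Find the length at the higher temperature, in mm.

ΔT = 29.5 − (-16.1) = 45.60 K.
ΔL = α·L₀·ΔT = 17.3×10⁻⁶ × 222 mm × 45.60 K = 0.175 mm.
L = L₀ + ΔL = 222 + 0.175 = 222.18 mm.

222.18 mm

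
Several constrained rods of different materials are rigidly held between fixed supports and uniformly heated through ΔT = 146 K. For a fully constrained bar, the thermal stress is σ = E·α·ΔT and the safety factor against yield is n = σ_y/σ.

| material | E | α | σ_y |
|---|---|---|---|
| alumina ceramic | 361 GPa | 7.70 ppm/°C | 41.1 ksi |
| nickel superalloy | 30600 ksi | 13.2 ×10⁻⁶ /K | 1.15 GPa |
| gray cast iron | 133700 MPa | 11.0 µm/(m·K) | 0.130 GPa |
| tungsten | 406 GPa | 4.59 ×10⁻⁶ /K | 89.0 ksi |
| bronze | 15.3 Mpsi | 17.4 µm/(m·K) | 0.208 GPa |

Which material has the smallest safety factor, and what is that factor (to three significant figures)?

gray cast iron, n = 0.605

Per material, after unit conversion:
  alumina ceramic: E = 361.0, α = 7.70, σ_y = 283.4 → σ = 406 MPa, n = 0.698
  nickel superalloy: E = 211.0, α = 13.2, σ_y = 1150 → σ = 407 MPa, n = 2.83
  gray cast iron: E = 133.7, α = 11.0, σ_y = 130.0 → σ = 215 MPa, n = 0.605
  tungsten: E = 406.0, α = 4.59, σ_y = 613.6 → σ = 272 MPa, n = 2.26
  bronze: E = 105.5, α = 17.4, σ_y = 208.0 → σ = 268 MPa, n = 0.776
Smallest n: gray cast iron with n = 0.605.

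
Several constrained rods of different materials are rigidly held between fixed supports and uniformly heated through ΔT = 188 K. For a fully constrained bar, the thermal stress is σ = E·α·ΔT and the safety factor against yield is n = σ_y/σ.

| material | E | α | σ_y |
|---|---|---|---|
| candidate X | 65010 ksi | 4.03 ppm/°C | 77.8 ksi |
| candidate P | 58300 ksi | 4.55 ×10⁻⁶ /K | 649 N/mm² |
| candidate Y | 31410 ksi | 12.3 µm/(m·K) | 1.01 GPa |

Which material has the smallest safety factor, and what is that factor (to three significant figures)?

candidate X, n = 1.58

Per material, after unit conversion:
  candidate X: E = 448.2, α = 4.03, σ_y = 536.4 → σ = 340 MPa, n = 1.58
  candidate P: E = 402.0, α = 4.55, σ_y = 649.0 → σ = 344 MPa, n = 1.89
  candidate Y: E = 216.6, α = 12.3, σ_y = 1010 → σ = 501 MPa, n = 2.02
Candidate X has the lowest safety factor, n = 1.58.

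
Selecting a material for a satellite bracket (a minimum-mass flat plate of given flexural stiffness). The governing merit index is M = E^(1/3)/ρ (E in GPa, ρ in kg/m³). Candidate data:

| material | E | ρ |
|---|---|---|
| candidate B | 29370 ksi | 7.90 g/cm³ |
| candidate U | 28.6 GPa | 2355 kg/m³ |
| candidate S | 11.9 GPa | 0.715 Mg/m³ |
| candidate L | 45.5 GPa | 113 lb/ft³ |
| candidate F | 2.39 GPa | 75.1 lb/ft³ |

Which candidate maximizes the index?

Convert each candidate to consistent units, then evaluate M:
  candidate B: E = 202.5 GPa, ρ = 7900 kg/m³
  candidate U: E = 28.60 GPa, ρ = 2355 kg/m³
  candidate S: E = 11.90 GPa, ρ = 715.0 kg/m³
  candidate L: E = 45.50 GPa, ρ = 1810 kg/m³
  candidate F: E = 2.390 GPa, ρ = 1203 kg/m³
  candidate S: M = 3.19×10⁻³
  candidate L: M = 1.97×10⁻³
  candidate U: M = 1.30×10⁻³
  candidate F: M = 1.11×10⁻³
  candidate B: M = 0.743×10⁻³
The maximum is for candidate S.

candidate S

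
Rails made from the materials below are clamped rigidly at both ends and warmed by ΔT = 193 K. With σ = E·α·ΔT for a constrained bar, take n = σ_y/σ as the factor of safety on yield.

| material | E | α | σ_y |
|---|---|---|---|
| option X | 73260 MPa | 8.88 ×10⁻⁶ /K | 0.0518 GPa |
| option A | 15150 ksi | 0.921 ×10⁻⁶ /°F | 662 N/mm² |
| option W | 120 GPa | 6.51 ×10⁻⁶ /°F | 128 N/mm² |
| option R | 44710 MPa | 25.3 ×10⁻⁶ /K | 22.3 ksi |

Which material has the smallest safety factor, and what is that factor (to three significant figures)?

In consistent units (E in GPa, α in ×10⁻⁶/K, σ_y in MPa):
  option X: E = 73.26, α = 8.88, σ_y = 51.80 → σ = 126 MPa, n = 0.413
  option A: E = 104.5, α = 1.66, σ_y = 662.0 → σ = 33.4 MPa, n = 19.8
  option W: E = 120.0, α = 11.7, σ_y = 128.0 → σ = 271 MPa, n = 0.472
  option R: E = 44.71, α = 25.3, σ_y = 153.8 → σ = 218 MPa, n = 0.704
Smallest n: option X with n = 0.413.

option X, n = 0.413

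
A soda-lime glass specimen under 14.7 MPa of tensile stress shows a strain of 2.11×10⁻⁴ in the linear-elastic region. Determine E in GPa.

E = σ/ε = 14.7 MPa / 2.11×10⁻⁴ = 69670 MPa = 69.7 GPa.

69.7 GPa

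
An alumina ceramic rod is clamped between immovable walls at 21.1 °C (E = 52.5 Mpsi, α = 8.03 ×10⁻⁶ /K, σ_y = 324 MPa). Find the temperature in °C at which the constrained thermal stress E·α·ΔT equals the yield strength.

E = 52.5 Mpsi = 362.0 GPa.
E·α·ΔT = 324.0 MPa ⇒ ΔT = 324.0 / (362.0×10³ × 8.03×10⁻⁶) = 111.5 K.
T = 21.1 + 111.5 = 132.6 °C.

133 °C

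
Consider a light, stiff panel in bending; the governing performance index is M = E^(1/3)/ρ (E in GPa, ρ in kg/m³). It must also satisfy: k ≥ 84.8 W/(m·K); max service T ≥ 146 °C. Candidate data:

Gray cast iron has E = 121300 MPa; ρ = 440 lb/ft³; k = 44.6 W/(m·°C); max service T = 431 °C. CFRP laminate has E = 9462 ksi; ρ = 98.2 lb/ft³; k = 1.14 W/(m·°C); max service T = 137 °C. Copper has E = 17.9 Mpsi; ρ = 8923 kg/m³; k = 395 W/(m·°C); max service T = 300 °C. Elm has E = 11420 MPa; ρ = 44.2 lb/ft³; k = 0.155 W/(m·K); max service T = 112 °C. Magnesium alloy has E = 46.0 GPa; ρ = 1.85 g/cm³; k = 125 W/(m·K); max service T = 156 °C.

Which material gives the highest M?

Screen on constraints: k ≥ 84.8 W/(m·K); max service T ≥ 146 °C. Survivors: copper, magnesium alloy.
Convert each candidate to consistent units, then evaluate M:
  copper: E = 123.4 GPa, ρ = 8923 kg/m³
  magnesium alloy: E = 46.00 GPa, ρ = 1850 kg/m³
  magnesium alloy: M = 1.94×10⁻³
  copper: M = 0.558×10⁻³
Magnesium alloy has the largest M.

magnesium alloy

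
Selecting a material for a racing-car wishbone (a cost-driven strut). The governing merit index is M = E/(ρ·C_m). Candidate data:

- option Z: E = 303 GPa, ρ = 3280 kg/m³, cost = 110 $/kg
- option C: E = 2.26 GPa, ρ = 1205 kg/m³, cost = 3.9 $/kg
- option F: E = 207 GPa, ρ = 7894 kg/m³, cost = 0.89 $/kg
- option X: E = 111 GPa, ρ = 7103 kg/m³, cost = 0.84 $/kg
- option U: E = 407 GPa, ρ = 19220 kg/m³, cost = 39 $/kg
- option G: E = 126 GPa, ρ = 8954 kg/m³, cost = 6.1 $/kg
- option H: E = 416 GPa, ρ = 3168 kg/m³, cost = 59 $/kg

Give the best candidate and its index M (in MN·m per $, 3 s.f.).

Evaluate M for each candidate:
  option F: M = 29.5 MN·m per $
  option X: M = 18.6 MN·m per $
  option G: M = 2.31 MN·m per $
  option H: M = 2.23 MN·m per $
  option Z: M = 0.840 MN·m per $
  option U: M = 0.543 MN·m per $
  option C: M = 0.481 MN·m per $
The maximum is for option F.

option F, M = 29.5 MN·m per $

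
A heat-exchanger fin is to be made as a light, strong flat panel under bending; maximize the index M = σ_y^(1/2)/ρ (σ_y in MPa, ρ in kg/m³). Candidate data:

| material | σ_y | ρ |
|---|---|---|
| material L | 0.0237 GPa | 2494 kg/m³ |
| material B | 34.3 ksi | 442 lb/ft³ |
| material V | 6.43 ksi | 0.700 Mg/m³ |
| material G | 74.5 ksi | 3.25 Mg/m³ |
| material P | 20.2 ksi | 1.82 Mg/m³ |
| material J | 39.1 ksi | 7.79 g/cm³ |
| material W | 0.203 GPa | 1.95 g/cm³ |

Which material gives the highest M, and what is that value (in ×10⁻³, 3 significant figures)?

Putting every candidate on a common basis:
  material L: σ_y = 23.70 MPa, ρ = 2494 kg/m³
  material B: σ_y = 236.5 MPa, ρ = 7080 kg/m³
  material V: σ_y = 44.33 MPa, ρ = 700.0 kg/m³
  material G: σ_y = 513.7 MPa, ρ = 3250 kg/m³
  material P: σ_y = 139.3 MPa, ρ = 1820 kg/m³
  material J: σ_y = 269.6 MPa, ρ = 7790 kg/m³
  material W: σ_y = 203.0 MPa, ρ = 1950 kg/m³
  material V: M = 9.51×10⁻³
  material W: M = 7.31×10⁻³
  material G: M = 6.97×10⁻³
  material P: M = 6.48×10⁻³
  material B: M = 2.17×10⁻³
  material J: M = 2.11×10⁻³
  material L: M = 1.95×10⁻³
Material V ranks first.

material V, M = 9.51×10⁻³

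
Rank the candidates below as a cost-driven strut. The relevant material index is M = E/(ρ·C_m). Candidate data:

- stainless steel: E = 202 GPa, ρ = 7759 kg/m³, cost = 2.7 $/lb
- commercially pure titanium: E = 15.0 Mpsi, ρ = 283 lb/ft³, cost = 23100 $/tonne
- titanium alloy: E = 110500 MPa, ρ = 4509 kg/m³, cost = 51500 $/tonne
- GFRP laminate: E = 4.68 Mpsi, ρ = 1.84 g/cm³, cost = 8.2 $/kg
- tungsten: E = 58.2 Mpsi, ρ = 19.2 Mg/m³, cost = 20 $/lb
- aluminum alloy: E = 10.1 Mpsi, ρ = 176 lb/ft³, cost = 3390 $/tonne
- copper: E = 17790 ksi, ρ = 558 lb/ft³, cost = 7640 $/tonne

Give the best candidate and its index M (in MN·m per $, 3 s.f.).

After converting to SI:
  stainless steel: E = 202.0 GPa, ρ = 7759 kg/m³, cost = 5.952 $/kg
  commercially pure titanium: E = 103.4 GPa, ρ = 4533 kg/m³, cost = 23.10 $/kg
  titanium alloy: E = 110.5 GPa, ρ = 4509 kg/m³, cost = 51.50 $/kg
  GFRP laminate: E = 32.27 GPa, ρ = 1840 kg/m³, cost = 8.200 $/kg
  tungsten: E = 401.3 GPa, ρ = 19200 kg/m³, cost = 44.09 $/kg
  aluminum alloy: E = 69.64 GPa, ρ = 2819 kg/m³, cost = 3.390 $/kg
  copper: E = 122.7 GPa, ρ = 8938 kg/m³, cost = 7.640 $/kg
  aluminum alloy: M = 7.29 MN·m per $
  stainless steel: M = 4.37 MN·m per $
  GFRP laminate: M = 2.14 MN·m per $
  copper: M = 1.80 MN·m per $
  commercially pure titanium: M = 0.988 MN·m per $
  titanium alloy: M = 0.476 MN·m per $
  tungsten: M = 0.474 MN·m per $
Aluminum alloy ranks first.

aluminum alloy, M = 7.29 MN·m per $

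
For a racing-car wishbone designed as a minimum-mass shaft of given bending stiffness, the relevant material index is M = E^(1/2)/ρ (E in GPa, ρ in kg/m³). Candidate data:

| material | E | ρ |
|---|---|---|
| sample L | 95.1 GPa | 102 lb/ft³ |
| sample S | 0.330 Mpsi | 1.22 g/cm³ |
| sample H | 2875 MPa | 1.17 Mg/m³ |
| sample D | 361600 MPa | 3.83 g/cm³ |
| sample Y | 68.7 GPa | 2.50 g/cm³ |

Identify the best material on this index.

sample L

Normalizing units and computing the index:
  sample L: E = 95.10 GPa, ρ = 1634 kg/m³
  sample S: E = 2.275 GPa, ρ = 1220 kg/m³
  sample H: E = 2.875 GPa, ρ = 1170 kg/m³
  sample D: E = 361.6 GPa, ρ = 3830 kg/m³
  sample Y: E = 68.70 GPa, ρ = 2500 kg/m³
  sample L: M = 5.97×10⁻³
  sample D: M = 4.96×10⁻³
  sample Y: M = 3.32×10⁻³
  sample H: M = 1.45×10⁻³
  sample S: M = 1.24×10⁻³
Sample L ranks first.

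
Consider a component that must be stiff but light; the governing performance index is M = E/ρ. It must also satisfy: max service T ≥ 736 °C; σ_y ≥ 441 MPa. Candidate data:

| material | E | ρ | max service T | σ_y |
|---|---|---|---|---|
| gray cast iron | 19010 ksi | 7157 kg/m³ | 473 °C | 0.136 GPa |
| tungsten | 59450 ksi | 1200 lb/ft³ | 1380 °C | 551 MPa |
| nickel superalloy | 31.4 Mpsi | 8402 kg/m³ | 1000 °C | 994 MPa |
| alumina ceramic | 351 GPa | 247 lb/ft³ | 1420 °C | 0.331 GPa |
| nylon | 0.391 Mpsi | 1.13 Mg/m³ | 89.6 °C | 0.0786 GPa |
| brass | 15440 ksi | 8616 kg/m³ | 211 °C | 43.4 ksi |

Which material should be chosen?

Screen on constraints: max service T ≥ 736 °C; σ_y ≥ 441 MPa. Survivors: tungsten, nickel superalloy.
After converting to SI:
  tungsten: E = 409.9 GPa, ρ = 19220 kg/m³
  nickel superalloy: E = 216.5 GPa, ρ = 8402 kg/m³
  nickel superalloy: M = 25.8 MN·m/kg
  tungsten: M = 21.3 MN·m/kg
The maximum is for nickel superalloy.

nickel superalloy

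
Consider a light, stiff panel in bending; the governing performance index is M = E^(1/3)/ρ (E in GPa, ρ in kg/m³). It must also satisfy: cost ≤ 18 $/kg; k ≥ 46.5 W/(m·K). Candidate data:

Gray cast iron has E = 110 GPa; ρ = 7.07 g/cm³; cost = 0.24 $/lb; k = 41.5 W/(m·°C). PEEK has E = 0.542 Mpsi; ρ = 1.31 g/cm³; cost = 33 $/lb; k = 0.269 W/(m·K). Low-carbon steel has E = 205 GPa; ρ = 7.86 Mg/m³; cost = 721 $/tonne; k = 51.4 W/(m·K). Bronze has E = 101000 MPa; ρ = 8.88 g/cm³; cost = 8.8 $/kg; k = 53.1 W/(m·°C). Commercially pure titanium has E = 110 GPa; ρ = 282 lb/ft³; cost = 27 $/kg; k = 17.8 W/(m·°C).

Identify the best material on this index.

low-carbon steel

Screen on constraints: cost ≤ 18 $/kg; k ≥ 46.5 W/(m·K). Survivors: low-carbon steel, bronze.
Putting every candidate on a common basis:
  low-carbon steel: E = 205.0 GPa, ρ = 7860 kg/m³
  bronze: E = 101.0 GPa, ρ = 8880 kg/m³
  low-carbon steel: M = 0.750×10⁻³
  bronze: M = 0.524×10⁻³
The maximum is for low-carbon steel.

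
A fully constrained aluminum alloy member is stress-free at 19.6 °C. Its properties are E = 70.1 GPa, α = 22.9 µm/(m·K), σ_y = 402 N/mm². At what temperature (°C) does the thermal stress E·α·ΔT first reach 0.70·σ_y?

195 °C

σ_y = 402 N/mm² = 402.0 MPa.
E·α·ΔT = 281.4 MPa ⇒ ΔT = 281.4 / (70.10×10³ × 22.9×10⁻⁶) = 175.3 K.
T = 19.6 + 175.3 = 194.9 °C.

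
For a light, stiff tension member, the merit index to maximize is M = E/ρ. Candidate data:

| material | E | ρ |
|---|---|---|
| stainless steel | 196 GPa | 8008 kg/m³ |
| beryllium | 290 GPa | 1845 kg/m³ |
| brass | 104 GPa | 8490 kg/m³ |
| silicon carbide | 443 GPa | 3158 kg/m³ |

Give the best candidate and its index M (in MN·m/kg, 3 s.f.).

beryllium, M = 157 MN·m/kg

Computing M directly (units already consistent):
  beryllium: M = 157 MN·m/kg
  silicon carbide: M = 140 MN·m/kg
  stainless steel: M = 24.5 MN·m/kg
  brass: M = 12.2 MN·m/kg
Highest index: beryllium.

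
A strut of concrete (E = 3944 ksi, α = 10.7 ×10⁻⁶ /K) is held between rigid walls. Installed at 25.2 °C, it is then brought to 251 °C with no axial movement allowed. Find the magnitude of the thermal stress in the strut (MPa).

E = 3944 ksi = 27.19 GPa.
ΔT = 225.8 K. Constrained thermal stress σ = E·α·ΔT = 27.19×10³ MPa × 10.7×10⁻⁶ × 225.8 = 65.7 MPa (compressive).

65.7 MPa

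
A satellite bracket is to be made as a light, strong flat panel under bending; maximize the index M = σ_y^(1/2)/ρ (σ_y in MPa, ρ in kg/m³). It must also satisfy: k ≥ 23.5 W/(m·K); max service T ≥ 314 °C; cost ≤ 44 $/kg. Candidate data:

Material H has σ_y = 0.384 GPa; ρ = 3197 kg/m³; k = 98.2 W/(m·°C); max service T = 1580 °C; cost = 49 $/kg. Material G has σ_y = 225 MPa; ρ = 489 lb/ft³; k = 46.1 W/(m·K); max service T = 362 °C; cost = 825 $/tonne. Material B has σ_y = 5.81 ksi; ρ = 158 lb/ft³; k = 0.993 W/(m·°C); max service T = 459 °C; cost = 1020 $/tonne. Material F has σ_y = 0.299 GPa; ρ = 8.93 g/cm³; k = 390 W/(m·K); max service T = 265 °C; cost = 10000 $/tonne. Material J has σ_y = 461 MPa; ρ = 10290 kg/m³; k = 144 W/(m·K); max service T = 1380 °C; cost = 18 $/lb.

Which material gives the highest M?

material J

Screen on constraints: k ≥ 23.5 W/(m·K); max service T ≥ 314 °C; cost ≤ 44 $/kg. Survivors: material G, material J.
In SI units:
  material G: σ_y = 225.0 MPa, ρ = 7833 kg/m³
  material J: σ_y = 461.0 MPa, ρ = 10290 kg/m³
  material J: M = 2.09×10⁻³
  material G: M = 1.91×10⁻³
The maximum is for material J.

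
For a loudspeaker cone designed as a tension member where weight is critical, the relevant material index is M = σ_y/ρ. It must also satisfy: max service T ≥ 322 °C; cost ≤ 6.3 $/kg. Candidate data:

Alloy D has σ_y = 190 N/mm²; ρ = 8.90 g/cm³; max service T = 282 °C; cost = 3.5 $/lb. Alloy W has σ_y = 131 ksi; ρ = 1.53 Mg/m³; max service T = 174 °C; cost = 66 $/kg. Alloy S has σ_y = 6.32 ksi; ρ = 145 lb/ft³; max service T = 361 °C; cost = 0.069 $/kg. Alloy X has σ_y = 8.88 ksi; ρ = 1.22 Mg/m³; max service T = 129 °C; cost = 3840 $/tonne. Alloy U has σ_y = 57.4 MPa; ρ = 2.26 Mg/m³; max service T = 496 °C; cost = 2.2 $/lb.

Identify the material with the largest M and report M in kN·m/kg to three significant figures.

alloy U, M = 25.4 kN·m/kg

Screen on constraints: max service T ≥ 322 °C; cost ≤ 6.3 $/kg. Survivors: alloy S, alloy U.
After converting to SI:
  alloy S: σ_y = 43.57 MPa, ρ = 2323 kg/m³
  alloy U: σ_y = 57.40 MPa, ρ = 2260 kg/m³
  alloy U: M = 25.4 kN·m/kg
  alloy S: M = 18.8 kN·m/kg
Alloy U ranks first.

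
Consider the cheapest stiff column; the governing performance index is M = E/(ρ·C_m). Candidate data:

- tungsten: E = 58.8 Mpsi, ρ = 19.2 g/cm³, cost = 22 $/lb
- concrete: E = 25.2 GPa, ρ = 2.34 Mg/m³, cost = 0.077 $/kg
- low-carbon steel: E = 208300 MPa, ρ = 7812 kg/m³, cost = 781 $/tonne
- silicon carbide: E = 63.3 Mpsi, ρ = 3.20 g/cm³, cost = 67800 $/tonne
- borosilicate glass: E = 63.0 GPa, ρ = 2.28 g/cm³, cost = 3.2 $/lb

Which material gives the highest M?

concrete

Putting every candidate on a common basis:
  tungsten: E = 405.4 GPa, ρ = 19200 kg/m³, cost = 48.50 $/kg
  concrete: E = 25.20 GPa, ρ = 2340 kg/m³, cost = 0.07700 $/kg
  low-carbon steel: E = 208.3 GPa, ρ = 7812 kg/m³, cost = 0.7810 $/kg
  silicon carbide: E = 436.4 GPa, ρ = 3200 kg/m³, cost = 67.80 $/kg
  borosilicate glass: E = 63.00 GPa, ρ = 2280 kg/m³, cost = 7.055 $/kg
  concrete: M = 140 MN·m per $
  low-carbon steel: M = 34.1 MN·m per $
  borosilicate glass: M = 3.92 MN·m per $
  silicon carbide: M = 2.01 MN·m per $
  tungsten: M = 0.435 MN·m per $
Concrete ranks first.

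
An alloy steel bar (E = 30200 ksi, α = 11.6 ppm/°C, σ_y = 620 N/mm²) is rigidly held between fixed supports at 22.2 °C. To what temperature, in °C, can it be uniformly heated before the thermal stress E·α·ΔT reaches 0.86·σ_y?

E = 30200 ksi = 208.2 GPa.
σ_y = 620 N/mm² = 620.0 MPa.
E·α·ΔT = 533.2 MPa ⇒ ΔT = 533.2 / (208.2×10³ × 11.6×10⁻⁶) = 220.8 K.
T = 22.2 + 220.8 = 243.0 °C.

243 °C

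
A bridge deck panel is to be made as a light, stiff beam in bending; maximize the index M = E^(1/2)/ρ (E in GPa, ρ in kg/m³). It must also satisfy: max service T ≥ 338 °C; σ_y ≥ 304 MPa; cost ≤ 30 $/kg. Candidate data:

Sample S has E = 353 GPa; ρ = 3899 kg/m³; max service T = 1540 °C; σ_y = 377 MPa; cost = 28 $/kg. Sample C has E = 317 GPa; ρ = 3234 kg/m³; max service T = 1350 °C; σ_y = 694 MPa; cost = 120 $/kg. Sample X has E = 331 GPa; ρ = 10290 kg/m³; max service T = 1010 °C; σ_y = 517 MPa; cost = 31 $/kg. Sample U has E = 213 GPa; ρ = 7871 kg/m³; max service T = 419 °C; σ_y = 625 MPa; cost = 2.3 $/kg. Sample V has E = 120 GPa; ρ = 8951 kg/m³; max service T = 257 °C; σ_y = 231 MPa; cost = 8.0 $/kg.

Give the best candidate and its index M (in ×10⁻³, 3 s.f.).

Screen on constraints: max service T ≥ 338 °C; σ_y ≥ 304 MPa; cost ≤ 30 $/kg. Survivors: sample S, sample U.
Evaluate M for each candidate:
  sample S: M = 4.82×10⁻³
  sample U: M = 1.85×10⁻³
The maximum is for sample S.

sample S, M = 4.82×10⁻³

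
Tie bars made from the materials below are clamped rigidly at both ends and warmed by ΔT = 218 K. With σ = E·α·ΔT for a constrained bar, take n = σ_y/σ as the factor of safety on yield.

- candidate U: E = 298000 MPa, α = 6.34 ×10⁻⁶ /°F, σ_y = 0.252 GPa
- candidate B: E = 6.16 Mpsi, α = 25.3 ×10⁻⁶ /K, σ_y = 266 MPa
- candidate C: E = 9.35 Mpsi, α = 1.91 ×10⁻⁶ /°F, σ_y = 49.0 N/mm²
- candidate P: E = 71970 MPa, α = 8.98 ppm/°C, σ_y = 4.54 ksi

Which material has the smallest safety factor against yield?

candidate P

In consistent units (E in GPa, α in ×10⁻⁶/K, σ_y in MPa):
  candidate U: E = 298.0, α = 11.4, σ_y = 252.0 → σ = 741 MPa, n = 0.340
  candidate B: E = 42.47, α = 25.3, σ_y = 266.0 → σ = 234 MPa, n = 1.14
  candidate C: E = 64.47, α = 3.44, σ_y = 49.00 → σ = 48.3 MPa, n = 1.01
  candidate P: E = 71.97, α = 8.98, σ_y = 31.30 → σ = 141 MPa, n = 0.222
Candidate P has the lowest safety factor, n = 0.222.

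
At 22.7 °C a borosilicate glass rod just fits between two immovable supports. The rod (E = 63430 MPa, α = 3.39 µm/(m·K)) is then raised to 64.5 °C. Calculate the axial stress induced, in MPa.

8.99 MPa

E = 63430 MPa = 63.43 GPa.
ΔT = 41.80 K. Constrained thermal stress σ = E·α·ΔT = 63.43×10³ MPa × 3.39×10⁻⁶ × 41.80 = 8.99 MPa (compressive).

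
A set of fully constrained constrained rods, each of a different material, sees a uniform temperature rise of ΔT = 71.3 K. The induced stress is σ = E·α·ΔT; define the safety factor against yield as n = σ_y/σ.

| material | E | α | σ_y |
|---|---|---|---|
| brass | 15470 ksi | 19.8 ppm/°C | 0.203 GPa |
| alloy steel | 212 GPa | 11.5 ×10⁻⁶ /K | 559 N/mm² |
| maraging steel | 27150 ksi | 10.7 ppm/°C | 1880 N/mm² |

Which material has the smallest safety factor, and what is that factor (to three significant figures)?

Per material, after unit conversion:
  brass: E = 106.7, α = 19.8, σ_y = 203.0 → σ = 151 MPa, n = 1.35
  alloy steel: E = 212.0, α = 11.5, σ_y = 559.0 → σ = 174 MPa, n = 3.22
  maraging steel: E = 187.2, α = 10.7, σ_y = 1880 → σ = 143 MPa, n = 13.2
Smallest n: brass with n = 1.35.

brass, n = 1.35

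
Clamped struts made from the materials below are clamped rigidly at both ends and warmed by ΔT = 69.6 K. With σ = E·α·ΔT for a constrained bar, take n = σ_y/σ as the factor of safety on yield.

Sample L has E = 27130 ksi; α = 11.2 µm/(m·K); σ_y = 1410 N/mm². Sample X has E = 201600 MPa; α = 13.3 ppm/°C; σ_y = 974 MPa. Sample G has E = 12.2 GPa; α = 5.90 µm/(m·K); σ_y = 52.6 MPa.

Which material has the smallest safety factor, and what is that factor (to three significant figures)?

sample X, n = 5.22

With everything in SI (GPa, ×10⁻⁶/K, MPa):
  sample L: E = 187.1, α = 11.2, σ_y = 1410 → σ = 146 MPa, n = 9.67
  sample X: E = 201.6, α = 13.3, σ_y = 974.0 → σ = 187 MPa, n = 5.22
  sample G: E = 12.20, α = 5.90, σ_y = 52.60 → σ = 5.01 MPa, n = 10.5
The minimum is sample X at n = 5.22.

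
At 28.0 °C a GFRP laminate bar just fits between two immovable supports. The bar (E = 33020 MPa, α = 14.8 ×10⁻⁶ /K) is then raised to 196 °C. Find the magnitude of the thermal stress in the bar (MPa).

82.1 MPa

E = 33020 MPa = 33.02 GPa.
ΔT = 168.0 K. Constrained thermal stress σ = E·α·ΔT = 33.02×10³ MPa × 14.8×10⁻⁶ × 168.0 = 82.1 MPa (compressive).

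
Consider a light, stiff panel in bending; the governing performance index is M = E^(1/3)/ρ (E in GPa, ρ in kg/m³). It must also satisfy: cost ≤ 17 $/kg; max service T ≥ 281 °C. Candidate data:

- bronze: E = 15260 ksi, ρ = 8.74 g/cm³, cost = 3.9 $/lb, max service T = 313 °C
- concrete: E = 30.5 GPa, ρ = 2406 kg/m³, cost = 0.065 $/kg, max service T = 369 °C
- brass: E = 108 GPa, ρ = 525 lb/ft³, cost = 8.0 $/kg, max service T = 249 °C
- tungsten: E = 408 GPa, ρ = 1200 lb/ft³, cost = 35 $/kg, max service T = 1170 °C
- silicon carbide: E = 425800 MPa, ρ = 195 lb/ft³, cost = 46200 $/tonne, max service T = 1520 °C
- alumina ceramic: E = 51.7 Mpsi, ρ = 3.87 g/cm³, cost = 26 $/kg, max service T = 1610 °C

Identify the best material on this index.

concrete

Screen on constraints: cost ≤ 17 $/kg; max service T ≥ 281 °C. Survivors: bronze, concrete.
Convert each candidate to consistent units, then evaluate M:
  bronze: E = 105.2 GPa, ρ = 8740 kg/m³
  concrete: E = 30.50 GPa, ρ = 2406 kg/m³
  concrete: M = 1.30×10⁻³
  bronze: M = 0.540×10⁻³
Concrete ranks first.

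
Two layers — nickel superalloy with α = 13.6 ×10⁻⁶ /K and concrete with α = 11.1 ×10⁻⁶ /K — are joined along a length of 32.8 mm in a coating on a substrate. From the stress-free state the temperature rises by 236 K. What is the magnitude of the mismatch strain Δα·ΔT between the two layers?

Δα = |13.6 − 11.1|×10⁻⁶/K = 2.50×10⁻⁶/K.
Mismatch strain = Δα·ΔT = 2.50×10⁻⁶ × 236.0 = 5.90×10⁻⁴.

5.90×10⁻⁴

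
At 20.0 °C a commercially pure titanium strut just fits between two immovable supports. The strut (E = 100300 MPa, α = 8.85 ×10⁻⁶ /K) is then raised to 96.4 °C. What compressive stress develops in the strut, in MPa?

67.8 MPa

E = 100300 MPa = 100.3 GPa.
ΔT = 76.40 K. Constrained thermal stress σ = E·α·ΔT = 100.3×10³ MPa × 8.85×10⁻⁶ × 76.40 = 67.8 MPa (compressive).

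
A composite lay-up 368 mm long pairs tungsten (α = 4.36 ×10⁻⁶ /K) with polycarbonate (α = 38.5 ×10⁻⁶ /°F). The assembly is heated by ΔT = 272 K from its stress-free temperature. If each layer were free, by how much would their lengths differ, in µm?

6500 µm

polycarbonate: α = 38.5×10⁻⁶/°F × 9/5 = 69.3×10⁻⁶/K.
Δα = |4.36 − 69.3|×10⁻⁶/K = 64.9×10⁻⁶/K.
ΔL_mismatch = Δα·L·ΔT = 64.9×10⁻⁶ × 368.0 mm × 272.0 K = 6500 µm.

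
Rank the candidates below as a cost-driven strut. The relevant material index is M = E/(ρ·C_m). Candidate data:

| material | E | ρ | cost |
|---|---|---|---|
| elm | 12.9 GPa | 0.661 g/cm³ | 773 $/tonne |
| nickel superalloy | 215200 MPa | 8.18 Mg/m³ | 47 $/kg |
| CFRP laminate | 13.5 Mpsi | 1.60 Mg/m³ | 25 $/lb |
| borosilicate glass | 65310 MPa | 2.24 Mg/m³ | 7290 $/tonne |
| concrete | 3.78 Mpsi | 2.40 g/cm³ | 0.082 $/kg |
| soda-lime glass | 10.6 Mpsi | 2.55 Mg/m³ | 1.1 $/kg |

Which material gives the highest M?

concrete

In SI units:
  elm: E = 12.90 GPa, ρ = 661.0 kg/m³, cost = 0.7730 $/kg
  nickel superalloy: E = 215.2 GPa, ρ = 8180 kg/m³, cost = 47.00 $/kg
  CFRP laminate: E = 93.08 GPa, ρ = 1600 kg/m³, cost = 55.11 $/kg
  borosilicate glass: E = 65.31 GPa, ρ = 2240 kg/m³, cost = 7.290 $/kg
  concrete: E = 26.06 GPa, ρ = 2400 kg/m³, cost = 0.08200 $/kg
  soda-lime glass: E = 73.08 GPa, ρ = 2550 kg/m³, cost = 1.100 $/kg
  concrete: M = 132 MN·m per $
  soda-lime glass: M = 26.1 MN·m per $
  elm: M = 25.2 MN·m per $
  borosilicate glass: M = 4.00 MN·m per $
  CFRP laminate: M = 1.06 MN·m per $
  nickel superalloy: M = 0.560 MN·m per $
The maximum is for concrete.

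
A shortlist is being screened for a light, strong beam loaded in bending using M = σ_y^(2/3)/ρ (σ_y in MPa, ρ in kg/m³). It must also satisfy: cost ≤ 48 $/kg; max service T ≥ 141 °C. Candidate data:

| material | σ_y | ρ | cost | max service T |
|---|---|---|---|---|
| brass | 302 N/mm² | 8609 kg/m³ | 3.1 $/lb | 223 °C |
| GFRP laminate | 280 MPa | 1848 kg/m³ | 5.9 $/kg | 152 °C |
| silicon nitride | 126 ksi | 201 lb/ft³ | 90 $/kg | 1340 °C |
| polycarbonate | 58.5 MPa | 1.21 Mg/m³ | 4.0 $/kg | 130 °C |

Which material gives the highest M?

Screen on constraints: cost ≤ 48 $/kg; max service T ≥ 141 °C. Survivors: brass, GFRP laminate.
Normalizing units and computing the index:
  brass: σ_y = 302.0 MPa, ρ = 8609 kg/m³
  GFRP laminate: σ_y = 280.0 MPa, ρ = 1848 kg/m³
  GFRP laminate: M = 23.2×10⁻³
  brass: M = 5.23×10⁻³
GFRP laminate ranks first.

GFRP laminate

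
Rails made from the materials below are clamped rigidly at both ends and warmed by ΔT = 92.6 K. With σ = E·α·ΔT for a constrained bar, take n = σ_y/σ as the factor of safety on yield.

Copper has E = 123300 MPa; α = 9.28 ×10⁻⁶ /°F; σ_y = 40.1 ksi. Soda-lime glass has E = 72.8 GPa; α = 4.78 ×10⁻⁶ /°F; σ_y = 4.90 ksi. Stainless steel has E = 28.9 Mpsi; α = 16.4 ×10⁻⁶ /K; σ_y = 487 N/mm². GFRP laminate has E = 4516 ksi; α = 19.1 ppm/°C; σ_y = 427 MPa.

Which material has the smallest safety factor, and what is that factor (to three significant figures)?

Per material, after unit conversion:
  copper: E = 123.3, α = 16.7, σ_y = 276.5 → σ = 191 MPa, n = 1.45
  soda-lime glass: E = 72.80, α = 8.60, σ_y = 33.78 → σ = 58.0 MPa, n = 0.582
  stainless steel: E = 199.3, α = 16.4, σ_y = 487.0 → σ = 303 MPa, n = 1.61
  GFRP laminate: E = 31.14, α = 19.1, σ_y = 427.0 → σ = 55.1 MPa, n = 7.75
Smallest n: soda-lime glass with n = 0.582.

soda-lime glass, n = 0.582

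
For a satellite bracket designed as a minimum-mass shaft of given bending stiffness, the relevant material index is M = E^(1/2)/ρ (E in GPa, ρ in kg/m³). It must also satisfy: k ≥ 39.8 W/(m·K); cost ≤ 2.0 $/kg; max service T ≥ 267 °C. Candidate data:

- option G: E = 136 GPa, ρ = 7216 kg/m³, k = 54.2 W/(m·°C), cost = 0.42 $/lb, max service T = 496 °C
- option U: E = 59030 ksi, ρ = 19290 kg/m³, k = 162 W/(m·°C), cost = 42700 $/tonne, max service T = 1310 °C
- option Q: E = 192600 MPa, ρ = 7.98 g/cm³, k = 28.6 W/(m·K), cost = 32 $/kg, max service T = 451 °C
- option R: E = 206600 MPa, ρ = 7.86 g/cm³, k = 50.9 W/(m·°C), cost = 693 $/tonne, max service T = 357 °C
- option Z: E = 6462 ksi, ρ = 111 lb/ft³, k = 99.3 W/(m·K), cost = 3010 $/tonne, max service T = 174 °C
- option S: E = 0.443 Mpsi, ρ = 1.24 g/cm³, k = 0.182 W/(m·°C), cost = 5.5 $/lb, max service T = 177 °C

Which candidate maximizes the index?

option R

Screen on constraints: k ≥ 39.8 W/(m·K); cost ≤ 2.0 $/kg; max service T ≥ 267 °C. Survivors: option G, option R.
Putting every candidate on a common basis:
  option G: E = 136.0 GPa, ρ = 7216 kg/m³
  option R: E = 206.6 GPa, ρ = 7860 kg/m³
  option R: M = 1.83×10⁻³
  option G: M = 1.62×10⁻³
The maximum is for option R.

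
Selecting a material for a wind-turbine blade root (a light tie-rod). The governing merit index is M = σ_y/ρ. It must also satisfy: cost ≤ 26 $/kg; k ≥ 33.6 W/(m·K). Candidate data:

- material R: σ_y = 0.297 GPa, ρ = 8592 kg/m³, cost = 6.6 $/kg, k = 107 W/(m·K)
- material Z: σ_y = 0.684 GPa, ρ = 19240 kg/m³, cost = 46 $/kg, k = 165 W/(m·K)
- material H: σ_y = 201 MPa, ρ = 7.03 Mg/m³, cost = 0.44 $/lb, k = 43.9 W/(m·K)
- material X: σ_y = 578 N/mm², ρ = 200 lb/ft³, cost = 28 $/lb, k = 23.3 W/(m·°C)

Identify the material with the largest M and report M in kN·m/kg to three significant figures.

material R, M = 34.6 kN·m/kg

Screen on constraints: cost ≤ 26 $/kg; k ≥ 33.6 W/(m·K). Survivors: material R, material H.
After converting to SI:
  material R: σ_y = 297.0 MPa, ρ = 8592 kg/m³
  material H: σ_y = 201.0 MPa, ρ = 7030 kg/m³
  material R: M = 34.6 kN·m/kg
  material H: M = 28.6 kN·m/kg
Material R has the largest M.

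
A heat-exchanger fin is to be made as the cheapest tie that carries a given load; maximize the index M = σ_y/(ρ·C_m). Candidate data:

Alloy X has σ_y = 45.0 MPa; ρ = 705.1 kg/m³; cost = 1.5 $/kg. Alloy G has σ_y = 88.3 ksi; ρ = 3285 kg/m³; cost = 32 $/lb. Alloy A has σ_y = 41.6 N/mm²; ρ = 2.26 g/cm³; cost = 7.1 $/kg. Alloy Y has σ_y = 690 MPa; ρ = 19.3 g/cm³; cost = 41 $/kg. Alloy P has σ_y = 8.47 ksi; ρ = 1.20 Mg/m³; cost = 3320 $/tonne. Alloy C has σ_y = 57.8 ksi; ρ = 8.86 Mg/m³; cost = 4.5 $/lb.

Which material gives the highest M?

alloy X

In SI units:
  alloy X: σ_y = 45.00 MPa, ρ = 705.1 kg/m³, cost = 1.500 $/kg
  alloy G: σ_y = 608.8 MPa, ρ = 3285 kg/m³, cost = 70.55 $/kg
  alloy A: σ_y = 41.60 MPa, ρ = 2260 kg/m³, cost = 7.100 $/kg
  alloy Y: σ_y = 690.0 MPa, ρ = 19300 kg/m³, cost = 41.00 $/kg
  alloy P: σ_y = 58.40 MPa, ρ = 1200 kg/m³, cost = 3.320 $/kg
  alloy C: σ_y = 398.5 MPa, ρ = 8860 kg/m³, cost = 9.921 $/kg
  alloy X: M = 42.5 kN·m per $
  alloy P: M = 14.7 kN·m per $
  alloy C: M = 4.53 kN·m per $
  alloy G: M = 2.63 kN·m per $
  alloy A: M = 2.59 kN·m per $
  alloy Y: M = 0.872 kN·m per $
Alloy X ranks first.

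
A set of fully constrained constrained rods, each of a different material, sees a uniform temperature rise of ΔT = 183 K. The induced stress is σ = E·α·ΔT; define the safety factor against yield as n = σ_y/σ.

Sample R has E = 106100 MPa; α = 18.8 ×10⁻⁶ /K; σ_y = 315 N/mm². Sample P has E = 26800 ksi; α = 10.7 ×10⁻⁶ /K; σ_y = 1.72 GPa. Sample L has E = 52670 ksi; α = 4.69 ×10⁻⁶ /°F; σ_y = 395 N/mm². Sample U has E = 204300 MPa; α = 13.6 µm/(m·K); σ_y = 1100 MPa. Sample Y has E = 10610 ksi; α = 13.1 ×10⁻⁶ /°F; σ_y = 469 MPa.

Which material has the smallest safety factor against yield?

sample L

In consistent units (E in GPa, α in ×10⁻⁶/K, σ_y in MPa):
  sample R: E = 106.1, α = 18.8, σ_y = 315.0 → σ = 365 MPa, n = 0.863
  sample P: E = 184.8, α = 10.7, σ_y = 1720 → σ = 362 MPa, n = 4.75
  sample L: E = 363.1, α = 8.44, σ_y = 395.0 → σ = 561 MPa, n = 0.704
  sample U: E = 204.3, α = 13.6, σ_y = 1100 → σ = 508 MPa, n = 2.16
  sample Y: E = 73.15, α = 23.6, σ_y = 469.0 → σ = 316 MPa, n = 1.49
The minimum is sample L at n = 0.704.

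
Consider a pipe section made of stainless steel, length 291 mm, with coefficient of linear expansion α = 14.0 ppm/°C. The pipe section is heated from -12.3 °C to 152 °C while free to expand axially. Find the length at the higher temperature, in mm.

ΔT = 152 − (-12.3) = 164.3 K.
ΔL = α·L₀·ΔT = 14.0×10⁻⁶ × 291 mm × 164.3 K = 0.669 mm.
L = L₀ + ΔL = 291 + 0.669 = 291.67 mm.

291.67 mm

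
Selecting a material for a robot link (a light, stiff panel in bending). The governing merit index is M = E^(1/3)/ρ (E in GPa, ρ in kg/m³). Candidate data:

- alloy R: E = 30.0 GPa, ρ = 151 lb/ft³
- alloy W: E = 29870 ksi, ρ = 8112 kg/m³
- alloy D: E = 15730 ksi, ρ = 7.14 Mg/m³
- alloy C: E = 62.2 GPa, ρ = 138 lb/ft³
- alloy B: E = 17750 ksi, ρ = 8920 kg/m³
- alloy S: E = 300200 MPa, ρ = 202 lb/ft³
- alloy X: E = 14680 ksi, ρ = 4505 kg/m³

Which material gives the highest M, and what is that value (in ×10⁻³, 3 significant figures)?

alloy S, M = 2.07×10⁻³

Putting every candidate on a common basis:
  alloy R: E = 30.00 GPa, ρ = 2419 kg/m³
  alloy W: E = 205.9 GPa, ρ = 8112 kg/m³
  alloy D: E = 108.5 GPa, ρ = 7140 kg/m³
  alloy C: E = 62.20 GPa, ρ = 2211 kg/m³
  alloy B: E = 122.4 GPa, ρ = 8920 kg/m³
  alloy S: E = 300.2 GPa, ρ = 3236 kg/m³
  alloy X: E = 101.2 GPa, ρ = 4505 kg/m³
  alloy S: M = 2.07×10⁻³
  alloy C: M = 1.79×10⁻³
  alloy R: M = 1.28×10⁻³
  alloy X: M = 1.03×10⁻³
  alloy W: M = 0.728×10⁻³
  alloy D: M = 0.668×10⁻³
  alloy B: M = 0.557×10⁻³
The maximum is for alloy S.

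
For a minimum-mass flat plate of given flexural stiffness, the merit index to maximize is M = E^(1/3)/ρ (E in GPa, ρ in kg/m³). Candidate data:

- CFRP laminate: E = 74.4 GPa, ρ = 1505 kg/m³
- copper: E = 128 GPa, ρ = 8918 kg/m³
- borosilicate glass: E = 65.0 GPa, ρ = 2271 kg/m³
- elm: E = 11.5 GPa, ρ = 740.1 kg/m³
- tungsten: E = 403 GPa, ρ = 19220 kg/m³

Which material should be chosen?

Computing M directly (units already consistent):
  elm: M = 3.05×10⁻³
  CFRP laminate: M = 2.79×10⁻³
  borosilicate glass: M = 1.77×10⁻³
  copper: M = 0.565×10⁻³
  tungsten: M = 0.384×10⁻³
Highest index: elm.

elm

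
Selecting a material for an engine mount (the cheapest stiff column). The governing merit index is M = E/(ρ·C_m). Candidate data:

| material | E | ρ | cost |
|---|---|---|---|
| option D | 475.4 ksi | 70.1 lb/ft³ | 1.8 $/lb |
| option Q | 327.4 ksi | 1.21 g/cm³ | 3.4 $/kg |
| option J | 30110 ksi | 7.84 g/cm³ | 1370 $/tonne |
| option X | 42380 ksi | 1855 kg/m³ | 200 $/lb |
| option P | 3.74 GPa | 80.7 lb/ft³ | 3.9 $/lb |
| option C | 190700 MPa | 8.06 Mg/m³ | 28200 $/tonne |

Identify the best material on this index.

Normalizing units and computing the index:
  option D: E = 3.278 GPa, ρ = 1123 kg/m³, cost = 3.968 $/kg
  option Q: E = 2.257 GPa, ρ = 1210 kg/m³, cost = 3.400 $/kg
  option J: E = 207.6 GPa, ρ = 7840 kg/m³, cost = 1.370 $/kg
  option X: E = 292.2 GPa, ρ = 1855 kg/m³, cost = 440.9 $/kg
  option P: E = 3.740 GPa, ρ = 1293 kg/m³, cost = 8.598 $/kg
  option C: E = 190.7 GPa, ρ = 8060 kg/m³, cost = 28.20 $/kg
  option J: M = 19.3 MN·m per $
  option C: M = 0.839 MN·m per $
  option D: M = 0.736 MN·m per $
  option Q: M = 0.549 MN·m per $
  option X: M = 0.357 MN·m per $
  option P: M = 0.337 MN·m per $
Option J ranks first.

option J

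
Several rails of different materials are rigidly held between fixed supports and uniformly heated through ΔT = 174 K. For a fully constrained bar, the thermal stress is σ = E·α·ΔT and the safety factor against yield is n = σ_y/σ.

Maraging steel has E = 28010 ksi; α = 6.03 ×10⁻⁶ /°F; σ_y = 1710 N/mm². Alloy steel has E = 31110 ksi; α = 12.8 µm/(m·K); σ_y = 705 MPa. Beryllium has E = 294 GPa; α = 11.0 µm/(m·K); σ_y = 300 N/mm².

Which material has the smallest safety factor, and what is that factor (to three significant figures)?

beryllium, n = 0.533

In consistent units (E in GPa, α in ×10⁻⁶/K, σ_y in MPa):
  maraging steel: E = 193.1, α = 10.9, σ_y = 1710 → σ = 365 MPa, n = 4.69
  alloy steel: E = 214.5, α = 12.8, σ_y = 705.0 → σ = 478 MPa, n = 1.48
  beryllium: E = 294.0, α = 11.0, σ_y = 300.0 → σ = 563 MPa, n = 0.533
Beryllium has the lowest safety factor, n = 0.533.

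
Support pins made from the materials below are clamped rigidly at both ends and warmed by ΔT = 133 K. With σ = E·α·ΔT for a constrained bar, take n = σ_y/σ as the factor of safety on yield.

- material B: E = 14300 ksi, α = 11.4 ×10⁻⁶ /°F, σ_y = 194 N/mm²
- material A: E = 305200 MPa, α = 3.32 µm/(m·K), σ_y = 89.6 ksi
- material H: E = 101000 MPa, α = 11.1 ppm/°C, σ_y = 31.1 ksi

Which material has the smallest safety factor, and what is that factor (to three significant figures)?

material B, n = 0.721

With everything in SI (GPa, ×10⁻⁶/K, MPa):
  material B: E = 98.60, α = 20.5, σ_y = 194.0 → σ = 269 MPa, n = 0.721
  material A: E = 305.2, α = 3.32, σ_y = 617.8 → σ = 135 MPa, n = 4.58
  material H: E = 101.0, α = 11.1, σ_y = 214.4 → σ = 149 MPa, n = 1.44
The minimum is material B at n = 0.721.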